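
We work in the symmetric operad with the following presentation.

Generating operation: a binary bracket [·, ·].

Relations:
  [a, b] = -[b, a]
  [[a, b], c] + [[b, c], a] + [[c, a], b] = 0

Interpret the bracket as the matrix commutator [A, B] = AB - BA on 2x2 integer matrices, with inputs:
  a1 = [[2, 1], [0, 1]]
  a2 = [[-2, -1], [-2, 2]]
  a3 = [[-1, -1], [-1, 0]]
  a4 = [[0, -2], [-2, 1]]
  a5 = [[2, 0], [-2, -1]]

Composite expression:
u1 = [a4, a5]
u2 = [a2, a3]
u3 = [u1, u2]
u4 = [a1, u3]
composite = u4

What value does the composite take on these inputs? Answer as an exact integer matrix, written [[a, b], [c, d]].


[[32, 12], [-32, -32]]

[a4, a5] = [[4, 6], [-8, -4]]
[a2, a3] = [[-1, 3], [-2, 1]]
[[a4, a5], [a2, a3]] = [[12, 36], [32, -12]]
[a1, [[a4, a5], [a2, a3]]] = [[32, 12], [-32, -32]]


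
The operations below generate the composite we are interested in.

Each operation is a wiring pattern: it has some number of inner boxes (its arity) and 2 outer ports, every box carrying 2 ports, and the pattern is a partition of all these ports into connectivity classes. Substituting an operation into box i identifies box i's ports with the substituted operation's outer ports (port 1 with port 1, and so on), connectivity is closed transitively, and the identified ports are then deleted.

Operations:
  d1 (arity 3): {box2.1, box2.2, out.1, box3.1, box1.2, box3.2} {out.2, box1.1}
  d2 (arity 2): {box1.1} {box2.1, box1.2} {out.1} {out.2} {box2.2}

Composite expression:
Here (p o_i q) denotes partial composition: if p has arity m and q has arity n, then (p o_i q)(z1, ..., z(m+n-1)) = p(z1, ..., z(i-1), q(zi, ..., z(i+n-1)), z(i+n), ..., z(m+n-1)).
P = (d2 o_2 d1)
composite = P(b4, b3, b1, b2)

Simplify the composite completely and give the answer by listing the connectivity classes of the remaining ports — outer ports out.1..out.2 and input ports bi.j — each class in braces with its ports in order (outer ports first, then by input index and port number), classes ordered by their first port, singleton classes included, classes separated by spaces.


{out.1} {out.2} {b1.1, b1.2, b2.1, b2.2, b3.2, b4.2} {b3.1} {b4.1}


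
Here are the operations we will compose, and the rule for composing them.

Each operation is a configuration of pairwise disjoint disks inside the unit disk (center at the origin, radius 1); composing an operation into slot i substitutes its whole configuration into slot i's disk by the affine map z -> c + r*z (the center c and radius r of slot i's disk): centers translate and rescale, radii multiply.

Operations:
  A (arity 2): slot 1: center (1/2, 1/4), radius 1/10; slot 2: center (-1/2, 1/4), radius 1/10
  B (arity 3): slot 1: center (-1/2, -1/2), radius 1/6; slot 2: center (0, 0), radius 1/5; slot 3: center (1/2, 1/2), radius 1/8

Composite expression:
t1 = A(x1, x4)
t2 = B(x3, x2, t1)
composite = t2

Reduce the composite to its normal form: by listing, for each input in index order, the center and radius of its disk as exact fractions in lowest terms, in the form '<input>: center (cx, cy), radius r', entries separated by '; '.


Affine substitution under B: radii multiply and x-centers shift.
tracing x3 down its 1-map path: center (-1/2, -1/2), radius 1/6
tracing x2 down its 1-map path: center (0, 0), radius 1/5
tracing x1 down its 2-map path: center (9/16, 17/32), radius 1/80
tracing x4 down its 2-map path: center (7/16, 17/32), radius 1/80

x1: center (9/16, 17/32), radius 1/80; x2: center (0, 0), radius 1/5; x3: center (-1/2, -1/2), radius 1/6; x4: center (7/16, 17/32), radius 1/80


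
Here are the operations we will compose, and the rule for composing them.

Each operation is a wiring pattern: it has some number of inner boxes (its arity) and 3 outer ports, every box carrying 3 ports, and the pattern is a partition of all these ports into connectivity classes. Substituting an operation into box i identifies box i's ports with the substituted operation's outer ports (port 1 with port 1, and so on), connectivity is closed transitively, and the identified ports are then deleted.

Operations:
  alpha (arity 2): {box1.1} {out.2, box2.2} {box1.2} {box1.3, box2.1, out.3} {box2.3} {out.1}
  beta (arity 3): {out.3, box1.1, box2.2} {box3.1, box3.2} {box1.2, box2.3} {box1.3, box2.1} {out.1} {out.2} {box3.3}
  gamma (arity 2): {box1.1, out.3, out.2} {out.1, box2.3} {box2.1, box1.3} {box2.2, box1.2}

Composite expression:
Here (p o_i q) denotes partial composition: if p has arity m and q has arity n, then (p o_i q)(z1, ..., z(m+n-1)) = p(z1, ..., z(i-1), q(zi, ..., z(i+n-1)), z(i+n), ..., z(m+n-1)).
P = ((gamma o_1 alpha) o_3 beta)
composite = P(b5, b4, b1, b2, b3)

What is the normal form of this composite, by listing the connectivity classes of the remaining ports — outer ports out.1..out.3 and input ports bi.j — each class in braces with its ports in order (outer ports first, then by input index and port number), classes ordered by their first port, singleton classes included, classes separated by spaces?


{out.1, b1.1, b2.2} {out.2, out.3} {b1.2, b2.3} {b1.3, b2.1} {b3.1, b3.2} {b3.3} {b4.1, b5.3} {b4.2} {b4.3} {b5.1} {b5.2}

Substituting into gamma glues patterns; closure does the rest.
stage alpha: inputs (b5, b4), connectivity {out.1} {out.2, b4.2} {out.3, b4.1, b5.3} {b4.3} {b5.1} {b5.2}, out.j its boundary
stage beta: inputs (b1, b2, b3), connectivity {out.1} {out.2} {out.3, b1.1, b2.2} {b1.2, b2.3} {b1.3, b2.1} {b3.1, b3.2} {b3.3}, out.j its boundary
stage gamma: inputs (b5, b4, b1, b2, b3), connectivity {out.1, b1.1, b2.2} {out.2, out.3} {b1.2, b2.3} {b1.3, b2.1} {b3.1, b3.2} {b3.3} {b4.1, b5.3} {b4.2} {b4.3} {b5.1} {b5.2}, out.j its boundary


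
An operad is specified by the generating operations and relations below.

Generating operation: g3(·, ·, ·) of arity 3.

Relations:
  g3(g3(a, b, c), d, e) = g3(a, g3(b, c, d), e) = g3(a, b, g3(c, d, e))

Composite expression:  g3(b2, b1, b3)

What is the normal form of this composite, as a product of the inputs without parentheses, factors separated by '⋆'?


Every regrouping of g3 is equal, so read the b-inputs in written order.
g3(b2, b1, b3) reduces to b2 ⋆ b1 ⋆ b3

b2 ⋆ b1 ⋆ b3


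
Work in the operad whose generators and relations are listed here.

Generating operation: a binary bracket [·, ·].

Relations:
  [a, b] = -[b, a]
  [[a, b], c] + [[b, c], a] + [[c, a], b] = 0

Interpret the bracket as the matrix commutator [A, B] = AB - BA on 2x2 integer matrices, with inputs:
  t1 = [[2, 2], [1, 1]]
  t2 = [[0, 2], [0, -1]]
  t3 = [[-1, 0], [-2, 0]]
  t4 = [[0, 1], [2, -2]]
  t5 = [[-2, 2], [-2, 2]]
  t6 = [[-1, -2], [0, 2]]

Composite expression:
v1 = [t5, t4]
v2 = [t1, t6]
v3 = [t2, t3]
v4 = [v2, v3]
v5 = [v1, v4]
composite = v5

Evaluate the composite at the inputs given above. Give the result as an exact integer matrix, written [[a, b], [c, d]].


[t5, t4] = [[6, -8], [4, -6]]
[t1, t6] = [[2, 4], [-3, -2]]
[t2, t3] = [[-4, 2], [2, 4]]
[[t1, t6], [t2, t3]] = [[14, 40], [16, -14]]
[[t5, t4], [[t1, t6], [t2, t3]]] = [[-288, 704], [-80, 288]]

[[-288, 704], [-80, 288]]


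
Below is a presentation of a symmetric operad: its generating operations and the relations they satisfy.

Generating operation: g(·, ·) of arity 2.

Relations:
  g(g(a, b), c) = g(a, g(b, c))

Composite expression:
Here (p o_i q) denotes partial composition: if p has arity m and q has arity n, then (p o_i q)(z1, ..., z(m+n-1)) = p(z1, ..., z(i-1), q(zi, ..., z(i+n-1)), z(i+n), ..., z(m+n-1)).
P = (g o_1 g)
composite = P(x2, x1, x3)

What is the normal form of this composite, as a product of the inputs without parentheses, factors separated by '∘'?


x2 ∘ x1 ∘ x3

The g-tree's shape is irrelevant; the x-reading-order decides.
g(x2, x1) spells out as x2 ∘ x1
g(g(x2, x1), x3) spells out as x2 ∘ x1 ∘ x3


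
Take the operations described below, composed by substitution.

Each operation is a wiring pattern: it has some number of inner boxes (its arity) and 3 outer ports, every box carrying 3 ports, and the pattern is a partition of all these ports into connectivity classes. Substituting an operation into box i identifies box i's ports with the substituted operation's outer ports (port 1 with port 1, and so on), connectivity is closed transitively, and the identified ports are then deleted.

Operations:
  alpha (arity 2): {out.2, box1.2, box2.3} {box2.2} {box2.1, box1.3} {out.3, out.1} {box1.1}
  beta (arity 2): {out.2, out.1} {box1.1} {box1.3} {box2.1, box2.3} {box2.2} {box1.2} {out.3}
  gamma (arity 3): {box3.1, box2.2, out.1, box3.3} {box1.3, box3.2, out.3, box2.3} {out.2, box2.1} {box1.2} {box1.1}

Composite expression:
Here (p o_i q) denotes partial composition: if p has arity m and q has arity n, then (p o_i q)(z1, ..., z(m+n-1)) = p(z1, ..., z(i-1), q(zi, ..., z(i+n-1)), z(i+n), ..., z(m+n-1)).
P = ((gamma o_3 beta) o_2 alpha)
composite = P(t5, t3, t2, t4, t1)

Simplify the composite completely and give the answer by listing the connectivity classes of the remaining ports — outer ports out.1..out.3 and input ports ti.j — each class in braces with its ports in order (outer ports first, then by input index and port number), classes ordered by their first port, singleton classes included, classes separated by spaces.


{out.1, out.2, out.3, t2.3, t3.2, t5.3} {t1.1, t1.3} {t1.2} {t2.1, t3.3} {t2.2} {t3.1} {t4.1} {t4.2} {t4.3} {t5.1} {t5.2}

Reachability decides: close wires over gamma-identified ports.
stage alpha: inputs (t3, t2), connectivity {out.1, out.3} {out.2, t2.3, t3.2} {t2.1, t3.3} {t2.2} {t3.1}, out.j its boundary
stage beta: inputs (t4, t1), connectivity {out.1, out.2} {out.3} {t1.1, t1.3} {t1.2} {t4.1} {t4.2} {t4.3}, out.j its boundary
stage gamma: inputs (t5, t3, t2, t4, t1), connectivity {out.1, out.2, out.3, t2.3, t3.2, t5.3} {t1.1, t1.3} {t1.2} {t2.1, t3.3} {t2.2} {t3.1} {t4.1} {t4.2} {t4.3} {t5.1} {t5.2}, out.j its boundary


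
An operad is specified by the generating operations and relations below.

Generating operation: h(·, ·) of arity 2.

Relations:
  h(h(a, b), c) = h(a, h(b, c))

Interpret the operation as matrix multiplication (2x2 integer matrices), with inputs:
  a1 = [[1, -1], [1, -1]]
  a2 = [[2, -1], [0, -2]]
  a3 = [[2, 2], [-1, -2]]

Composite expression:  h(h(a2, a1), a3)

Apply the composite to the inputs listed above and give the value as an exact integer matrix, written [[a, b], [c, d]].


[[3, 4], [-6, -8]]

h(a2, a1) = [[1, -1], [-2, 2]]
h(h(a2, a1), a3) = [[3, 4], [-6, -8]]


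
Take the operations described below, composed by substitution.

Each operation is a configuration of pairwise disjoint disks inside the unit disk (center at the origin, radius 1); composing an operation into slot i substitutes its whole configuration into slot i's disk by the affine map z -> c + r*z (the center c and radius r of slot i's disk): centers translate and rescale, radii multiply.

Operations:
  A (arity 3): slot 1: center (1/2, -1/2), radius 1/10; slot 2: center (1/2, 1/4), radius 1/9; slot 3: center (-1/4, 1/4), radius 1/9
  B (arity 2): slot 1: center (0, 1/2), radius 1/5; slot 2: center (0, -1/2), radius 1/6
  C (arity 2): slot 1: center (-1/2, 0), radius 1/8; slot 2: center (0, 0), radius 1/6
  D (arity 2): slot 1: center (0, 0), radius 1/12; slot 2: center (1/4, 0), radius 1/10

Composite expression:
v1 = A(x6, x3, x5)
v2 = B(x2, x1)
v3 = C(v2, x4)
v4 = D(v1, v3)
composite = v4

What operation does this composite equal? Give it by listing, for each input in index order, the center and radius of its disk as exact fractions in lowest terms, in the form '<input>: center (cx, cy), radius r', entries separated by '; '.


x1: center (1/5, -1/160), radius 1/480; x2: center (1/5, 1/160), radius 1/400; x3: center (1/24, 1/48), radius 1/108; x4: center (1/4, 0), radius 1/60; x5: center (-1/48, 1/48), radius 1/108; x6: center (1/24, -1/24), radius 1/120

Follow each x-input down from D: c' goes to c + r*c', radius to r*r'.
tracing x6 down its 2-map path: center (1/24, -1/24), radius 1/120
tracing x3 down its 2-map path: center (1/24, 1/48), radius 1/108
tracing x5 down its 2-map path: center (-1/48, 1/48), radius 1/108
tracing x2 down its 3-map path: center (1/5, 1/160), radius 1/400
tracing x1 down its 3-map path: center (1/5, -1/160), radius 1/480
tracing x4 down its 2-map path: center (1/4, 0), radius 1/60


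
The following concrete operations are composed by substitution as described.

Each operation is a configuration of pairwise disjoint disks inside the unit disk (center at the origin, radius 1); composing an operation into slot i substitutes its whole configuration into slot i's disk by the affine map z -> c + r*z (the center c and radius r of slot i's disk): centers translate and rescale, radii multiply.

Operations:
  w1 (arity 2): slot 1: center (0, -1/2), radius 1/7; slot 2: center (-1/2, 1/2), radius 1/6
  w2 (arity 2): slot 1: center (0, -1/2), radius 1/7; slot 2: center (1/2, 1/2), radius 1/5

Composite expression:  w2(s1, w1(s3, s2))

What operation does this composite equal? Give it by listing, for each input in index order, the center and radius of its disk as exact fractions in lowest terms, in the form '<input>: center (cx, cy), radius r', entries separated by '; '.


s1: center (0, -1/2), radius 1/7; s2: center (2/5, 3/5), radius 1/30; s3: center (1/2, 2/5), radius 1/35


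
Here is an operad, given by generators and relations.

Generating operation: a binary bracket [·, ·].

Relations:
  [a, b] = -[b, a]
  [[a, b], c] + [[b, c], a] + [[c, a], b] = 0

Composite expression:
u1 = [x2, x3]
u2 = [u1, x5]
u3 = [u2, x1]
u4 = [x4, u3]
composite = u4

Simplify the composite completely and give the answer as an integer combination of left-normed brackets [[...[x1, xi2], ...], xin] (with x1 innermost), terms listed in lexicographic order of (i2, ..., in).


[[[[x1, x2], x3], x5], x4] - [[[[x1, x3], x2], x5], x4] - [[[[x1, x5], x2], x3], x4] + [[[[x1, x5], x3], x2], x4]


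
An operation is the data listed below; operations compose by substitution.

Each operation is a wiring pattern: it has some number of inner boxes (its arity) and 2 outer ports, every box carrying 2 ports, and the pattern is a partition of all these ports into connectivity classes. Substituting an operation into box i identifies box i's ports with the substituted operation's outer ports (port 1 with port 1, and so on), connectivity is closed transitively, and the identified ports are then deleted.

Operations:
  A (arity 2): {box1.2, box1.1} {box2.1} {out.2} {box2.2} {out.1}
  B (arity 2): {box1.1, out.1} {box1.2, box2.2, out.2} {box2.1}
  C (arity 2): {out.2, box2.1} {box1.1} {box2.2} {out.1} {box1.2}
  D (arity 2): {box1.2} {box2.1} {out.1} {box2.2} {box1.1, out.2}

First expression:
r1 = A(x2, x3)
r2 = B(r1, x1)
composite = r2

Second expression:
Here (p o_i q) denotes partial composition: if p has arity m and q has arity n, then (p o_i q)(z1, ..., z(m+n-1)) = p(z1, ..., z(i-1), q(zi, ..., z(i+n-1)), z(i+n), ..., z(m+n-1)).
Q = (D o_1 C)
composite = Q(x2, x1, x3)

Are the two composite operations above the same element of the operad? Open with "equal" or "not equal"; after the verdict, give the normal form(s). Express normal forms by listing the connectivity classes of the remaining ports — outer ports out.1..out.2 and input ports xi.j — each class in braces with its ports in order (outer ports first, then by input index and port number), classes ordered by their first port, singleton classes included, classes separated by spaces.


Reducing the first expression gives {out.1} {out.2, x1.2} {x1.1} {x2.1, x2.2} {x3.1} {x3.2}
Reducing the second expression gives {out.1} {out.2} {x1.1} {x1.2} {x2.1} {x2.2} {x3.1} {x3.2}
No match — not equal.

not equal — first {out.1} {out.2, x1.2} {x1.1} {x2.1, x2.2} {x3.1} {x3.2}, second {out.1} {out.2} {x1.1} {x1.2} {x2.1} {x2.2} {x3.1} {x3.2}


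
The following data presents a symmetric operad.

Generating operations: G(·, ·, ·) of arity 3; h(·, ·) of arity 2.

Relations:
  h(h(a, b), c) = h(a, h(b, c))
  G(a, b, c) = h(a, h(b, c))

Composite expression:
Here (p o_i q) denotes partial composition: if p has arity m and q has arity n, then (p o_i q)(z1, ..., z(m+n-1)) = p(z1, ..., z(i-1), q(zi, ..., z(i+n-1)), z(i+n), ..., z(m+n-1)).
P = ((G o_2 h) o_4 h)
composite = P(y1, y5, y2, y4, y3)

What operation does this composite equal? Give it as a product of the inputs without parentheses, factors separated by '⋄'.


y1 ⋄ y5 ⋄ y2 ⋄ y4 ⋄ y3


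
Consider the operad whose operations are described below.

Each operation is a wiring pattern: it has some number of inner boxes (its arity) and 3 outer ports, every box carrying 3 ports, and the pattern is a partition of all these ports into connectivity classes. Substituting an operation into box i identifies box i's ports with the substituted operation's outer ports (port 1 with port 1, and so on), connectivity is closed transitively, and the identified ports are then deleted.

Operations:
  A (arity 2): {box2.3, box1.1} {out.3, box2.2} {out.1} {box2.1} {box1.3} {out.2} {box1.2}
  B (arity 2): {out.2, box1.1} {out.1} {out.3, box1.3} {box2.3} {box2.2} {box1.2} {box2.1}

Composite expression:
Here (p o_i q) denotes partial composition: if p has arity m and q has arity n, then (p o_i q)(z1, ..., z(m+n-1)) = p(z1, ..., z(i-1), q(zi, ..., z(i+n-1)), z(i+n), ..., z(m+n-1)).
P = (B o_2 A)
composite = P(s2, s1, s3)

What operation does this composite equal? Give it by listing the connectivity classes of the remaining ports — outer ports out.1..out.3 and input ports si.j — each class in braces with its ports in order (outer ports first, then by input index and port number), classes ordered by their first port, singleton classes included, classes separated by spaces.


Connectivity passes through glued B-boundaries; trace each wire chain.
composing A on (s1, s3), with out.j its own outer ports: {out.1} {out.2} {out.3, s3.2} {s1.1, s3.3} {s1.2} {s1.3} {s3.1}
composing B on (s2, s1, s3), with out.j its own outer ports: {out.1} {out.2, s2.1} {out.3, s2.3} {s1.1, s3.3} {s1.2} {s1.3} {s2.2} {s3.1} {s3.2}

{out.1} {out.2, s2.1} {out.3, s2.3} {s1.1, s3.3} {s1.2} {s1.3} {s2.2} {s3.1} {s3.2}


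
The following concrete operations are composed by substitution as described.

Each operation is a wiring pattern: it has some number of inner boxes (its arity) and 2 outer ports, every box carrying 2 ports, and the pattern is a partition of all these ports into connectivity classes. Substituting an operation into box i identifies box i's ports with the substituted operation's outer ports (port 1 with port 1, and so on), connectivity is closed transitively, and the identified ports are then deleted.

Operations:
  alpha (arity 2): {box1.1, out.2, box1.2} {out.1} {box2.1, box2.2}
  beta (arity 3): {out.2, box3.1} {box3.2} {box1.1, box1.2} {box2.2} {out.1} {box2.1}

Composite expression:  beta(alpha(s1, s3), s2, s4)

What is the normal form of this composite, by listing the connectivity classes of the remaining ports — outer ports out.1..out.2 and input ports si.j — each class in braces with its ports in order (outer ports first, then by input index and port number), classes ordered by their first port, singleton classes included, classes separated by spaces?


{out.1} {out.2, s4.1} {s1.1, s1.2} {s2.1} {s2.2} {s3.1, s3.2} {s4.2}

Reachability decides: close wires over beta-identified ports.
composing alpha on (s1, s3), with out.j its own outer ports: {out.1} {out.2, s1.1, s1.2} {s3.1, s3.2}
composing beta on (s1, s3, s2, s4), with out.j its own outer ports: {out.1} {out.2, s4.1} {s1.1, s1.2} {s2.1} {s2.2} {s3.1, s3.2} {s4.2}


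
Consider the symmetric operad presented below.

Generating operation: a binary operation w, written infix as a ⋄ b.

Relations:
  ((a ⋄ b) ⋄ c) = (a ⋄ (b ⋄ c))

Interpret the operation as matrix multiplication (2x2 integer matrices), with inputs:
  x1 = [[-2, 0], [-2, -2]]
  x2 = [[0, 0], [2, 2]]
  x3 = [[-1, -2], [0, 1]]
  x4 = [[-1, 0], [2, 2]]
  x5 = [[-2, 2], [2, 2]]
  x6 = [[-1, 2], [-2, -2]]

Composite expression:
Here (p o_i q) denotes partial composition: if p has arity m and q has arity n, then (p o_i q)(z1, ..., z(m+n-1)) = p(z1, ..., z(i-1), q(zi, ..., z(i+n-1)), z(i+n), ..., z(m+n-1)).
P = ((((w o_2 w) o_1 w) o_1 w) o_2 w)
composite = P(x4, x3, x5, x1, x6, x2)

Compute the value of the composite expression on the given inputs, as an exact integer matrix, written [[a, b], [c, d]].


[[-16, -16], [0, 0]]

(x3 ⋄ x5) = [[-2, -6], [2, 2]]
(x4 ⋄ (x3 ⋄ x5)) = [[2, 6], [0, -8]]
((x4 ⋄ (x3 ⋄ x5)) ⋄ x1) = [[-16, -12], [16, 16]]
(x6 ⋄ x2) = [[4, 4], [-4, -4]]
(((x4 ⋄ (x3 ⋄ x5)) ⋄ x1) ⋄ (x6 ⋄ x2)) = [[-16, -16], [0, 0]]


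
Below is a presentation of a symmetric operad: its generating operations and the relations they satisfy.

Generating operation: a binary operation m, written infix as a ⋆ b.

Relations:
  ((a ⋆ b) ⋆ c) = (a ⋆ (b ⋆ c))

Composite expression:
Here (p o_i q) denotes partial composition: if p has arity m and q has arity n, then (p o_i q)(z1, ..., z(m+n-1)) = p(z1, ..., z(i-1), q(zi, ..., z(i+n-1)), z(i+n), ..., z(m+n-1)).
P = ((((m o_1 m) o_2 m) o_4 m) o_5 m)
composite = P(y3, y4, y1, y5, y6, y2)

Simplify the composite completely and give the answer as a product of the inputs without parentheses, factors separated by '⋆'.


y3 ⋆ y4 ⋆ y1 ⋆ y5 ⋆ y6 ⋆ y2

All parenthesizations of m agree; list the y-inputs left to right.
(y4 ⋆ y1) spells out as y4 ⋆ y1
(y3 ⋆ (y4 ⋆ y1)) spells out as y3 ⋆ y4 ⋆ y1
(y6 ⋆ y2) spells out as y6 ⋆ y2
(y5 ⋆ (y6 ⋆ y2)) spells out as y5 ⋆ y6 ⋆ y2
((y3 ⋆ (y4 ⋆ y1)) ⋆ (y5 ⋆ (y6 ⋆ y2))) spells out as y3 ⋆ y4 ⋆ y1 ⋆ y5 ⋆ y6 ⋆ y2


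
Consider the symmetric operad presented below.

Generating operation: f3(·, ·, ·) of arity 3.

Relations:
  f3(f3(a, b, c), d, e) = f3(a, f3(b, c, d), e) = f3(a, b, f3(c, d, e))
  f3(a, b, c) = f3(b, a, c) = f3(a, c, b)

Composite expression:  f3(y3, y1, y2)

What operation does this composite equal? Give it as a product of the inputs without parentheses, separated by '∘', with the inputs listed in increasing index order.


y1 ∘ y2 ∘ y3

Both nesting and order wash out for f3; what remains is which y's occur.
f3(y3, y1, y2) collapses to y3 ∘ y1 ∘ y2
reordering the factors by index: y1 ∘ y2 ∘ y3


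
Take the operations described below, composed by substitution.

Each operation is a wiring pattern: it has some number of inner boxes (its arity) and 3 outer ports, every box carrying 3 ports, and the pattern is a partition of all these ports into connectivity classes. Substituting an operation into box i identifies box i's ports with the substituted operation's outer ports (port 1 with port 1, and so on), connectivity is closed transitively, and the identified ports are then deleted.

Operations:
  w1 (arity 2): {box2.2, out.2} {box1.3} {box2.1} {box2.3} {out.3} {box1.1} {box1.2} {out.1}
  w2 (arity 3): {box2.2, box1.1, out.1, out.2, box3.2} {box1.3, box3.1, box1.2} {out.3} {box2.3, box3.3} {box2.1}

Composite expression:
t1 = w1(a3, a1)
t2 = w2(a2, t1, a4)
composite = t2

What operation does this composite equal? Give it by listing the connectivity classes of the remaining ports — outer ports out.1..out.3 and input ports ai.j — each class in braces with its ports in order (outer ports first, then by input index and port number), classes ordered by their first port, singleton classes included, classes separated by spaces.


{out.1, out.2, a1.2, a2.1, a4.2} {out.3} {a1.1} {a1.3} {a2.2, a2.3, a4.1} {a3.1} {a3.2} {a3.3} {a4.3}


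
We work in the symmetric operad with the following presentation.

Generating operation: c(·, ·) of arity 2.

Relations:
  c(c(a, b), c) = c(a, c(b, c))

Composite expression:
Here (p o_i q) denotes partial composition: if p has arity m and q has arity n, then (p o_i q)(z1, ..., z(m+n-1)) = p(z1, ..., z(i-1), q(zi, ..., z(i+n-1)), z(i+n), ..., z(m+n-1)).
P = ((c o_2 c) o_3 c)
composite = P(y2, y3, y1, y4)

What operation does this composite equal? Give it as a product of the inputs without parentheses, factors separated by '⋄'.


y2 ⋄ y3 ⋄ y1 ⋄ y4

The c-tree's shape is irrelevant; the y-reading-order decides.
c(y1, y4) linearizes to y1 ⋄ y4
c(y3, c(y1, y4)) linearizes to y3 ⋄ y1 ⋄ y4
c(y2, c(y3, c(y1, y4))) linearizes to y2 ⋄ y3 ⋄ y1 ⋄ y4


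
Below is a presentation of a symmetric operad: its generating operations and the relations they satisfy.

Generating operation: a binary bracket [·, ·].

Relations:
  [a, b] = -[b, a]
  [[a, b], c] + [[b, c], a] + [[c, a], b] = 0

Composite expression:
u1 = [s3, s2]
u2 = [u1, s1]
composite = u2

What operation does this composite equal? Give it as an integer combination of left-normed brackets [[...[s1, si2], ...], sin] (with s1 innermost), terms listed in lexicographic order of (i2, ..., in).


Skip Jacobi rewriting: expand, keep s1-initial words, read off terms.
Composite bracket: [[s3, s2], s1]
Under [a, b] = ab - ba we get 4 signed associative words (2^2 = 4).
The s1-initial words carry the normal form:
  word s1s2s3 has sign +1, contributing +[[s1, s2], s3]
  word s1s3s2 has sign -1, contributing -[[s1, s3], s2]

[[s1, s2], s3] - [[s1, s3], s2]


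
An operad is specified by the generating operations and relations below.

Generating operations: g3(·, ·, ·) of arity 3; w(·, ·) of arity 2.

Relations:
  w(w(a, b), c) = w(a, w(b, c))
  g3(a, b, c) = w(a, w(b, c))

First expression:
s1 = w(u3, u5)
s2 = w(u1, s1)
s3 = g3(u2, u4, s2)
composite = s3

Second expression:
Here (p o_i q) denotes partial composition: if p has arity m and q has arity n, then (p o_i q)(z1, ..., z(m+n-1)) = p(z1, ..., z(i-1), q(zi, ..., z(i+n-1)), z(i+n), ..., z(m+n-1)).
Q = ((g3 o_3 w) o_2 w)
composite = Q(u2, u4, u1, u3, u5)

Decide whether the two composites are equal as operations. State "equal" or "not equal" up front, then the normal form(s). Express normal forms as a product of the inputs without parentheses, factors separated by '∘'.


Normal form of the first expression: u2 ∘ u4 ∘ u1 ∘ u3 ∘ u5
Normal form of the second expression: u2 ∘ u4 ∘ u1 ∘ u3 ∘ u5
Identical normal forms: equal.

equal; both compose to u2 ∘ u4 ∘ u1 ∘ u3 ∘ u5


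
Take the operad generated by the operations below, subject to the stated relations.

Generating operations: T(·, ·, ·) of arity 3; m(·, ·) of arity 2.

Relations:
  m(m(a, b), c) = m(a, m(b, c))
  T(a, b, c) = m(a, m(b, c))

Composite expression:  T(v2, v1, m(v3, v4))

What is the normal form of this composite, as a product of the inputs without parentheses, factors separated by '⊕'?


v2 ⊕ v1 ⊕ v3 ⊕ v4

Associativity of T dissolves the nesting; only the v-input order survives.
m(v3, v4) collapses to v3 ⊕ v4
T(v2, v1, m(v3, v4)) collapses to v2 ⊕ v1 ⊕ v3 ⊕ v4


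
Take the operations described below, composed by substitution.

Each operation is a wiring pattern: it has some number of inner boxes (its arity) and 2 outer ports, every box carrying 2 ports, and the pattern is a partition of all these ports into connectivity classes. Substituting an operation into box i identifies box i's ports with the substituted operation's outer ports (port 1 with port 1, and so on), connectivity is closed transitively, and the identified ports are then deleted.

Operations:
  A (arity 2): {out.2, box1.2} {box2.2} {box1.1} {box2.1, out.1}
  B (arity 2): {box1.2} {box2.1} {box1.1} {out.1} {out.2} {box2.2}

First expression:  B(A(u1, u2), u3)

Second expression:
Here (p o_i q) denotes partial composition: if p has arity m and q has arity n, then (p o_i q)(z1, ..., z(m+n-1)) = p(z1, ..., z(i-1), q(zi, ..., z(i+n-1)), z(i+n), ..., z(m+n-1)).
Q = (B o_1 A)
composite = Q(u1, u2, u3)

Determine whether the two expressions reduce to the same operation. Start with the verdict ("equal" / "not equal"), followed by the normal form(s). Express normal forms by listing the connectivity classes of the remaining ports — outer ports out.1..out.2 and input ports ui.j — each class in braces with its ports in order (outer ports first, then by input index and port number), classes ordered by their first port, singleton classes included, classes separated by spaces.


equal: each reduces to {out.1} {out.2} {u1.1} {u1.2} {u2.1} {u2.2} {u3.1} {u3.2}

The first expression reduces to {out.1} {out.2} {u1.1} {u1.2} {u2.1} {u2.2} {u3.1} {u3.2}
The second expression reduces to {out.1} {out.2} {u1.1} {u1.2} {u2.1} {u2.2} {u3.1} {u3.2}
One common form — equal.


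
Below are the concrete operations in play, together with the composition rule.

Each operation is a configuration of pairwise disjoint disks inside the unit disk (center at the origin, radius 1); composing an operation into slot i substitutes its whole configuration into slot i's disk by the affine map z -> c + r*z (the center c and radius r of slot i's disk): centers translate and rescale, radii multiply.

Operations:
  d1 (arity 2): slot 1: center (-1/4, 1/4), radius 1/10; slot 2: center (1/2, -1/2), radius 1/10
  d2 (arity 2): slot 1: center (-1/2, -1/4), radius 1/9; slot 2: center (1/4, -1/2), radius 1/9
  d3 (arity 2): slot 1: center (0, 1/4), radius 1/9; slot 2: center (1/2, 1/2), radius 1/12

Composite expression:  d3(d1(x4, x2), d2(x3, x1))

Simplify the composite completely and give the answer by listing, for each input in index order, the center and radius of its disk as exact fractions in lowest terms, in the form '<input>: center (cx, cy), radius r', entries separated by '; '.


x1: center (25/48, 11/24), radius 1/108; x2: center (1/18, 7/36), radius 1/90; x3: center (11/24, 23/48), radius 1/108; x4: center (-1/36, 5/18), radius 1/90


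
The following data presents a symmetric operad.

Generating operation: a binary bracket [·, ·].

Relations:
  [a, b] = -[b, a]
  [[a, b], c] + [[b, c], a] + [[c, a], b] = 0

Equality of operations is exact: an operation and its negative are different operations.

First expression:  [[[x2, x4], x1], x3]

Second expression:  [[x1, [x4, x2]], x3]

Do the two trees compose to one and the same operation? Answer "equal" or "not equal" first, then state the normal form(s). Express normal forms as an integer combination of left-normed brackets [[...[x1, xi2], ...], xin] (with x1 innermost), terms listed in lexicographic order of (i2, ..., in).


Reducing the first expression gives -[[[x1, x2], x4], x3] + [[[x1, x4], x2], x3]
Reducing the second expression gives -[[[x1, x2], x4], x3] + [[[x1, x4], x2], x3]
Identical normal forms: equal.

equal — both sides give -[[[x1, x2], x4], x3] + [[[x1, x4], x2], x3]


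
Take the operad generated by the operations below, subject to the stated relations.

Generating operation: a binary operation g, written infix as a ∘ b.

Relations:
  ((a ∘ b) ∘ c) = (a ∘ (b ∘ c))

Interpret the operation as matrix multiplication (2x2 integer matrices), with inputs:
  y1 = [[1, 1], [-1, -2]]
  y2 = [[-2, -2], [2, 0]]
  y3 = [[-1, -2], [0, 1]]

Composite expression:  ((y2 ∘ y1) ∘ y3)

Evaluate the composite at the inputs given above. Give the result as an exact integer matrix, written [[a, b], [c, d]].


[[0, 2], [-2, -2]]

(y2 ∘ y1) = [[0, 2], [2, 2]]
((y2 ∘ y1) ∘ y3) = [[0, 2], [-2, -2]]


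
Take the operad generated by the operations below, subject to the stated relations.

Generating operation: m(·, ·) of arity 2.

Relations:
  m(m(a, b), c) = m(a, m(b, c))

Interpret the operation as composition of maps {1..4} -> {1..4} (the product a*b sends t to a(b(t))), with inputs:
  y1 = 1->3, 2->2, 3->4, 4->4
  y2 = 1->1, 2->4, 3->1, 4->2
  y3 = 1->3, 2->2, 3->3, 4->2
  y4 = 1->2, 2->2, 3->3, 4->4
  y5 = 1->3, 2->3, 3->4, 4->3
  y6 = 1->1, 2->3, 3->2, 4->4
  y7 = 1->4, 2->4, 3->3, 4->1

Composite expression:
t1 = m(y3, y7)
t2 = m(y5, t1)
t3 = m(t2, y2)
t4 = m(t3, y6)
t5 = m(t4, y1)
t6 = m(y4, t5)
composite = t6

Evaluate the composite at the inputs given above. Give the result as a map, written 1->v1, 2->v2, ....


m(y3, y7) = 1->2, 2->2, 3->3, 4->3
m(y5, m(y3, y7)) = 1->3, 2->3, 3->4, 4->4
m(m(y5, m(y3, y7)), y2) = 1->3, 2->4, 3->3, 4->3
m(m(m(y5, m(y3, y7)), y2), y6) = 1->3, 2->3, 3->4, 4->3
m(m(m(m(y5, m(y3, y7)), y2), y6), y1) = 1->4, 2->3, 3->3, 4->3
m(y4, m(m(m(m(y5, m(y3, y7)), y2), y6), y1)) = 1->4, 2->3, 3->3, 4->3

1->4, 2->3, 3->3, 4->3


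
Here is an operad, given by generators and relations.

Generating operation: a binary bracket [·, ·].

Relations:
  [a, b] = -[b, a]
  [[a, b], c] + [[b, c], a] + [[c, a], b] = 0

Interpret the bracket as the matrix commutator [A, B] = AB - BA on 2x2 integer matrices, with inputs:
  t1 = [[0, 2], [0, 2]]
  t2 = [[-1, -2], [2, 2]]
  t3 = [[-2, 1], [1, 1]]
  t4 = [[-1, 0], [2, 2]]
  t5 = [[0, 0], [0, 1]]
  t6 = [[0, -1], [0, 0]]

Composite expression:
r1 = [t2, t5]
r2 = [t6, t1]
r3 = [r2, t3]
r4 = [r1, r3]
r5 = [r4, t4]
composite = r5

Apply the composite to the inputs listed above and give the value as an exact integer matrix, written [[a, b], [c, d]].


[[-16, -24], [24, 16]]

[t2, t5] = [[0, -2], [-2, 0]]
[t6, t1] = [[0, -2], [0, 0]]
[[t6, t1], t3] = [[-2, -6], [0, 2]]
[[t2, t5], [[t6, t1], t3]] = [[-12, -8], [8, 12]]
[[[t2, t5], [[t6, t1], t3]], t4] = [[-16, -24], [24, 16]]


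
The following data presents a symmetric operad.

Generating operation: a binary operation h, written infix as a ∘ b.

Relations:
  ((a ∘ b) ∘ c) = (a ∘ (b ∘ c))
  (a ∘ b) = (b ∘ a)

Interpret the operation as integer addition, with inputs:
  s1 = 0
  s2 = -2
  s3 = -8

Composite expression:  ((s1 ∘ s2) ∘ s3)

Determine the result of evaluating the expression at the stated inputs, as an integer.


-10


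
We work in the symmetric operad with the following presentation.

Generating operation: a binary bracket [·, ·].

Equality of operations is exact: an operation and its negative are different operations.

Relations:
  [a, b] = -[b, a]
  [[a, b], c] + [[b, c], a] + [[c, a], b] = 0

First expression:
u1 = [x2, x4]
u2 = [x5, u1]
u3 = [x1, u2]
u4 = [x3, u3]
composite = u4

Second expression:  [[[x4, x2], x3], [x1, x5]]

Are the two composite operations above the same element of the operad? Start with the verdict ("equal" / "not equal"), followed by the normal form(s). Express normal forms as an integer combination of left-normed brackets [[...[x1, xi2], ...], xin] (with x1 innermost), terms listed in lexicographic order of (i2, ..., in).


Normal form of the first expression: [[[[x1, x2], x4], x5], x3] - [[[[x1, x4], x2], x5], x3] - [[[[x1, x5], x2], x4], x3] + [[[[x1, x5], x4], x2], x3]
Normal form of the second expression: [[[[x1, x5], x2], x4], x3] - [[[[x1, x5], x3], x2], x4] + [[[[x1, x5], x3], x4], x2] - [[[[x1, x5], x4], x2], x3]
The normal forms differ: not equal.

not equal: they reduce to [[[[x1, x2], x4], x5], x3] - [[[[x1, x4], x2], x5], x3] - [[[[x1, x5], x2], x4], x3] + [[[[x1, x5], x4], x2], x3] and [[[[x1, x5], x2], x4], x3] - [[[[x1, x5], x3], x2], x4] + [[[[x1, x5], x3], x4], x2] - [[[[x1, x5], x4], x2], x3]


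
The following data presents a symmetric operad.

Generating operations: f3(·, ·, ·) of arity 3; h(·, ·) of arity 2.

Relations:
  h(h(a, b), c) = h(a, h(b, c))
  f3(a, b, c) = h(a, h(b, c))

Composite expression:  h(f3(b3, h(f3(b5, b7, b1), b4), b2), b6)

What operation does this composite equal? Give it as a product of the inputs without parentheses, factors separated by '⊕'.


b3 ⊕ b5 ⊕ b7 ⊕ b1 ⊕ b4 ⊕ b2 ⊕ b6

Key point: h is associative — brackets drop, the b-order remains.
f3(b5, b7, b1) flattens to b5 ⊕ b7 ⊕ b1
h(f3(b5, b7, b1), b4) flattens to b5 ⊕ b7 ⊕ b1 ⊕ b4
f3(b3, h(f3(b5, b7, b1), b4), b2) flattens to b3 ⊕ b5 ⊕ b7 ⊕ b1 ⊕ b4 ⊕ b2
h(f3(b3, h(f3(b5, b7, b1), b4), b2), b6) flattens to b3 ⊕ b5 ⊕ b7 ⊕ b1 ⊕ b4 ⊕ b2 ⊕ b6


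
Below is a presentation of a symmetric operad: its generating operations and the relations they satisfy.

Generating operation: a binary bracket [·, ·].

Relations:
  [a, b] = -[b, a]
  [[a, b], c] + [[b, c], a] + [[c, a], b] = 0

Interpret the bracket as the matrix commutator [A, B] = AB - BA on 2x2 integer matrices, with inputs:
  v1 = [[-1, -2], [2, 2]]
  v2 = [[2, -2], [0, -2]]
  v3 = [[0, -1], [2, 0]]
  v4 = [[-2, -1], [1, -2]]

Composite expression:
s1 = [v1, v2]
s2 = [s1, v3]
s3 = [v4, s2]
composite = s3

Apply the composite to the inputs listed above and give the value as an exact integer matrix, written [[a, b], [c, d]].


[v1, v2] = [[4, 14], [8, -4]]
[[v1, v2], v3] = [[36, -8], [-16, -36]]
[v4, [[v1, v2], v3]] = [[24, 72], [72, -24]]

[[24, 72], [72, -24]]


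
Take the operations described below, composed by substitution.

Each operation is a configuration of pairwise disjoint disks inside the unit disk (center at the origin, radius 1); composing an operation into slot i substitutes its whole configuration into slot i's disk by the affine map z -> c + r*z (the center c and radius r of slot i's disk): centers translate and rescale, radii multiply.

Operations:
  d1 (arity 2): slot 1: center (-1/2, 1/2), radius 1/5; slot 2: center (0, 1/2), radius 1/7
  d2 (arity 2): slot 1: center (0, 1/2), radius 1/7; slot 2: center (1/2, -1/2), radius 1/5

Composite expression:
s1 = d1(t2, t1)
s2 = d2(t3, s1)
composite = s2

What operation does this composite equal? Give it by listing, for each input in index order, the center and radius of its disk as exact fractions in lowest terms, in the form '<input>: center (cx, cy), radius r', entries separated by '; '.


t1: center (1/2, -2/5), radius 1/35; t2: center (2/5, -2/5), radius 1/25; t3: center (0, 1/2), radius 1/7

Each t-disk chains the slot maps above it in d2; radii multiply.
input t3: composing its 1 substitution step yields center (0, 1/2), radius 1/7
input t2: composing its 2 substitution steps yields center (2/5, -2/5), radius 1/25
input t1: composing its 2 substitution steps yields center (1/2, -2/5), radius 1/35


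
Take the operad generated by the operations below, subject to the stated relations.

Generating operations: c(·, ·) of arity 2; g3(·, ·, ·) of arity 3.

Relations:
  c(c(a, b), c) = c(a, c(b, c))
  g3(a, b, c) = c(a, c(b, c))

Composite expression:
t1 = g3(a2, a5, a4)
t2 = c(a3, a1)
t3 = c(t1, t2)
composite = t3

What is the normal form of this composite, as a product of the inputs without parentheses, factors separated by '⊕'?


a2 ⊕ a5 ⊕ a4 ⊕ a3 ⊕ a1


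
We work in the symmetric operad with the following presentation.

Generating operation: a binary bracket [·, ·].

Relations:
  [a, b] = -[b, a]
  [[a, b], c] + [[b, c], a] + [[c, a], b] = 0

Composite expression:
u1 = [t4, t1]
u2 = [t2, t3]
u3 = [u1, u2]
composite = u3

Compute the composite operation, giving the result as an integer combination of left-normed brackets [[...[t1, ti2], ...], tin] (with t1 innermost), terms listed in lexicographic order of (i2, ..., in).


-[[[t1, t4], t2], t3] + [[[t1, t4], t3], t2]


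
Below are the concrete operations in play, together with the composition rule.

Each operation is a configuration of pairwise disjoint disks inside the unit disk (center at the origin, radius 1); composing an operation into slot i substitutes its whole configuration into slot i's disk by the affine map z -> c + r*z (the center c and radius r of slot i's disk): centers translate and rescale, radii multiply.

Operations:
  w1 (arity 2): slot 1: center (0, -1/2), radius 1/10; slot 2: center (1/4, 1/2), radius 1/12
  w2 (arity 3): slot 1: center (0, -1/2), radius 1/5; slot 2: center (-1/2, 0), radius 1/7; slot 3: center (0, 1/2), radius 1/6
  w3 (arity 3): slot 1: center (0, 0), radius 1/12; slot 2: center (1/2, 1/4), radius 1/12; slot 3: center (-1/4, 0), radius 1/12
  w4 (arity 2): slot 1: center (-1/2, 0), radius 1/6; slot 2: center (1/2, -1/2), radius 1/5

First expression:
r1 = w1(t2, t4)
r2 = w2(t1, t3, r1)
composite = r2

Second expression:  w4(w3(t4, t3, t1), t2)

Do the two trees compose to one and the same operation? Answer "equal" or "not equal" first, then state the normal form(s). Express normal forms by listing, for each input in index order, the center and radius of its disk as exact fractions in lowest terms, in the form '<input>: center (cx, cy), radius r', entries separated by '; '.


not equal; the first gives t1: center (0, -1/2), radius 1/5; t2: center (0, 5/12), radius 1/60; t3: center (-1/2, 0), radius 1/7; t4: center (1/24, 7/12), radius 1/72 and the second t1: center (-13/24, 0), radius 1/72; t2: center (1/2, -1/2), radius 1/5; t3: center (-5/12, 1/24), radius 1/72; t4: center (-1/2, 0), radius 1/72

The first composite normalizes to t1: center (0, -1/2), radius 1/5; t2: center (0, 5/12), radius 1/60; t3: center (-1/2, 0), radius 1/7; t4: center (1/24, 7/12), radius 1/72
The second composite normalizes to t1: center (-13/24, 0), radius 1/72; t2: center (1/2, -1/2), radius 1/5; t3: center (-5/12, 1/24), radius 1/72; t4: center (-1/2, 0), radius 1/72
No match — not equal.
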